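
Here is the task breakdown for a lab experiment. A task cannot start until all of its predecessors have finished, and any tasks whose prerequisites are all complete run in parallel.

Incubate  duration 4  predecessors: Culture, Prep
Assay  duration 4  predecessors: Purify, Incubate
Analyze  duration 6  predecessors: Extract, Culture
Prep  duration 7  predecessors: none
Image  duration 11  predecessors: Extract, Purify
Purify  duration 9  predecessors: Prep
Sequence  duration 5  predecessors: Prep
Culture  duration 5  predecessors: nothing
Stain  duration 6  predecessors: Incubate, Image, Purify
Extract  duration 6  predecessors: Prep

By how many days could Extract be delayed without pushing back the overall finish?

3

The longest chain is Prep→Purify→Image→Stain = 7+9+11+6 = 33; overall finish 33 days.
The longest chain containing Extract totals 30 days.
Slack of Extract = 10 − 7 = 3 days.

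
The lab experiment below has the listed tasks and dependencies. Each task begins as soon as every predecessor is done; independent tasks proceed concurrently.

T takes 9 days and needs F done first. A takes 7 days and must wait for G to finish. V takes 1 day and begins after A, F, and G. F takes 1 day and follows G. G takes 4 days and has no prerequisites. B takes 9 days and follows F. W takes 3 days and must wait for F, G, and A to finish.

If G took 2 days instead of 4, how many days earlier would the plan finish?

Baseline: G→A→W = 4+7+3 = 14 → 14 days.
Since G is critical, the -2 change carries straight to that chain (now 12 days).
That remains the longest chain; total 12 days.
Change in finish: 12 − 14 = -2 days.

2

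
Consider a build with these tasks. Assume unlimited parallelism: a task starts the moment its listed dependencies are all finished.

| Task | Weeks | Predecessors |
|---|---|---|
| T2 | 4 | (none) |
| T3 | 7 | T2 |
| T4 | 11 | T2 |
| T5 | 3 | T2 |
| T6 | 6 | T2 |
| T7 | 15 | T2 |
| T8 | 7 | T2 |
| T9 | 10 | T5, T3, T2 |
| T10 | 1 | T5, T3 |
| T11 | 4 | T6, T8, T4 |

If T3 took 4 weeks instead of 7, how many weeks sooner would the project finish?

Baseline: T2→T3→T9 = 4+7+10 = 21 → 21 weeks.
T3 is on the critical path; changing it to 4 makes that path 18 weeks.
The binding chain switches to T2→T4→T11 = 4+11+4 = 19; finish 19 weeks.
Change in finish: 19 − 21 = -2 weeks.

2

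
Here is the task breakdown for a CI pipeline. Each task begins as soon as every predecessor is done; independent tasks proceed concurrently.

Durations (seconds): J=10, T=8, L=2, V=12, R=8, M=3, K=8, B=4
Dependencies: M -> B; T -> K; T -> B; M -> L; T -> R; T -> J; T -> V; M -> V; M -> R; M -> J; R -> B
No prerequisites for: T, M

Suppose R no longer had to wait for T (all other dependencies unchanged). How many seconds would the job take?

Before: longest chain T→V = 8+12 = 20, finish 20.
Without T→R, R's earliest start moves from 8 to 3.
After: T→V = 8+12 = 20 → 20 seconds.

20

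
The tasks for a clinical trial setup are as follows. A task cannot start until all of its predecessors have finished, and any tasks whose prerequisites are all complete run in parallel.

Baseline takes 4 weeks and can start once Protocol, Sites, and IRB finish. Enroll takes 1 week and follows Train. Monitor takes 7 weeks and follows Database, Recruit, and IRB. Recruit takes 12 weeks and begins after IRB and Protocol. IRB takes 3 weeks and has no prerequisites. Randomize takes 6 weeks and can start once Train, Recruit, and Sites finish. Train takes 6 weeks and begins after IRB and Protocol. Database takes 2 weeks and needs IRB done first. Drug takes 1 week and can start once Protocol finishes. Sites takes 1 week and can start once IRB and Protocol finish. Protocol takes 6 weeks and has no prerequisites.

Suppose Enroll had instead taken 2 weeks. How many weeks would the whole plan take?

Critical path before the change: Protocol→Recruit→Monitor = 6+12+7 = 25 giving 25 weeks.
Enroll is off the critical path — its longest chain is 13 weeks, giving 12 of slack.
That remains the longest chain; total 25 weeks.

25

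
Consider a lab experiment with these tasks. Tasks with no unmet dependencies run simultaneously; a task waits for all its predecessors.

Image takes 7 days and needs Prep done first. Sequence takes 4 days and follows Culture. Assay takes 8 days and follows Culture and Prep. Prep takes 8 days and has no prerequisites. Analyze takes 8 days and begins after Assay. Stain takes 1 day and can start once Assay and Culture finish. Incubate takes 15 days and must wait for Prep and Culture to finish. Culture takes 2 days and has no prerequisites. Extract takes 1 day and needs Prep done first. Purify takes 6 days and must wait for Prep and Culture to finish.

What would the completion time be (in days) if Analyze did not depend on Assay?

23

With the dependency in place, Prep→Assay→Analyze = 8+8+8 = 24 sets the finish at 24 days.
Without Assay→Analyze, Analyze's earliest start moves from 16 to 0.
After: Prep→Incubate = 8+15 = 23 → 23 days.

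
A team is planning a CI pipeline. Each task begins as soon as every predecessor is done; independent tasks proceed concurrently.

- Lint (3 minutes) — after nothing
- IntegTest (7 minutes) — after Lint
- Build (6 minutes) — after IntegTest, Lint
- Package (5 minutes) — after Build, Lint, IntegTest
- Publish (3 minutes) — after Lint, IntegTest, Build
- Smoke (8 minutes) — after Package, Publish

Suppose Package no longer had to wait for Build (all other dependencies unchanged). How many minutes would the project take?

27

With the dependency in place, Lint→IntegTest→Build→Package→Smoke = 3+7+6+5+8 = 29 sets the finish at 29 minutes.
Without Build→Package, Package's earliest start moves from 16 to 10.
The longest chain is now Lint→IntegTest→Build→Publish→Smoke = 3+7+6+3+8 = 27, so the project takes 27 minutes.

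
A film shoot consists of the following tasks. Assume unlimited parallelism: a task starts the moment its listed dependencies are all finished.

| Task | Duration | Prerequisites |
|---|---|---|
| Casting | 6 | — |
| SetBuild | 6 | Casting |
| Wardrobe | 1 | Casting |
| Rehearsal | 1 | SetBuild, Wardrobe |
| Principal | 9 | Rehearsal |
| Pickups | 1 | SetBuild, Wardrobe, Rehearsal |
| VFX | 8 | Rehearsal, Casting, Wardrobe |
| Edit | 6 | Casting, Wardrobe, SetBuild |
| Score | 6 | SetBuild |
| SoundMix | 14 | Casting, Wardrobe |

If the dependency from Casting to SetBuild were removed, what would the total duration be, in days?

21

Before: longest chain Casting→SetBuild→Rehearsal→Principal = 6+6+1+9 = 22, finish 22.
Without Casting→SetBuild, SetBuild's earliest start moves from 6 to 0.
The longest chain is now Casting→Wardrobe→SoundMix = 6+1+14 = 21, so the project takes 21 days.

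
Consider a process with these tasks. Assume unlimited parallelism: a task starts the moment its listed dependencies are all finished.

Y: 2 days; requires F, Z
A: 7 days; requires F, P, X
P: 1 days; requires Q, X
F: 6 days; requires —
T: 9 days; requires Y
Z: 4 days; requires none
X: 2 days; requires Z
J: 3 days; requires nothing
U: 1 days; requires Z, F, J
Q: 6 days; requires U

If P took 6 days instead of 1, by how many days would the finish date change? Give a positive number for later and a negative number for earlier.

Baseline: F→U→Q→P→A = 6+1+6+1+7 = 21 → 21 days.
P is on the critical path; changing it to 6 makes that path 26 days.
The critical path is still F→U→Q→P→A; finish is now 26 days.
Change in finish: 26 − 21 = +5 days.

5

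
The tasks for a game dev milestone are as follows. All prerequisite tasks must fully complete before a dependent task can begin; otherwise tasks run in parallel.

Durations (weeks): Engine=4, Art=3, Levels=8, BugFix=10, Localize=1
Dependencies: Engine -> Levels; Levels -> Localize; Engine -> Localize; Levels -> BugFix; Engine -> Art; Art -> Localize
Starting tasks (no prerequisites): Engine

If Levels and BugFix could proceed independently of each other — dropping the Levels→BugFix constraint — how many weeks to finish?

13

With the dependency in place, Engine→Levels→BugFix = 4+8+10 = 22 sets the finish at 22 weeks.
Without Levels→BugFix, BugFix's earliest start moves from 12 to 0.
After: Engine→Levels→Localize = 4+8+1 = 13 → 13 weeks.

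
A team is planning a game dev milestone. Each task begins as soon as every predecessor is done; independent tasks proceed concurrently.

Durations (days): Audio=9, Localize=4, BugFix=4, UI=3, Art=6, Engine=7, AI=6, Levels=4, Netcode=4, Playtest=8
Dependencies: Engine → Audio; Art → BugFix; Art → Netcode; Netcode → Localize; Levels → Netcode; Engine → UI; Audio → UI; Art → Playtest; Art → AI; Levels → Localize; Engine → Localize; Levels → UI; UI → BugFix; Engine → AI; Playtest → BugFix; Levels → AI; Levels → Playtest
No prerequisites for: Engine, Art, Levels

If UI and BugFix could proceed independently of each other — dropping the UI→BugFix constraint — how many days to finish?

19

With the dependency in place, Engine→Audio→UI→BugFix = 7+9+3+4 = 23 sets the finish at 23 days.
Without UI→BugFix, BugFix's earliest start moves from 19 to 14.
New critical path: Engine→Audio→UI = 7+9+3 = 19 ⇒ 19 days.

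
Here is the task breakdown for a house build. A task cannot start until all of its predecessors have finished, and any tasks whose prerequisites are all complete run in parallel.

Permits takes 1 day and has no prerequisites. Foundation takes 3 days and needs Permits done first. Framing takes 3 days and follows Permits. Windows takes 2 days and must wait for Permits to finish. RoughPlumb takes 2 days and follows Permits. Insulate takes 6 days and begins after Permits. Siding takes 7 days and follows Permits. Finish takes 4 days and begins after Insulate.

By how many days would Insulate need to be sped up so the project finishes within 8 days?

Current finish: 11 days; target: 8.
Insulate is on every critical path, so each day cut from Insulate cuts the finish by one (this holds down to a finish of 8).
Need 11 − 8 = 3 days off Insulate → Insulate becomes 3 days, finish becomes 8.

3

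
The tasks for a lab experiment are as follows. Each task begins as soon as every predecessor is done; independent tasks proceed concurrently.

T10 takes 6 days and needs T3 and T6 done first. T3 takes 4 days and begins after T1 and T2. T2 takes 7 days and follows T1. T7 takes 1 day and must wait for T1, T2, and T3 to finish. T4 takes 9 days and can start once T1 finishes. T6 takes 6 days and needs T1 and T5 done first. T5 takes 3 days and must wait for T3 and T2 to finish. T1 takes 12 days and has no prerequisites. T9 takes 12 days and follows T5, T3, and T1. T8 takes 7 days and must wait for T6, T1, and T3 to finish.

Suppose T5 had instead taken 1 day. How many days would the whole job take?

37

Baseline: T1→T2→T3→T5→T6→T8 = 12+7+4+3+6+7 = 39 → 39 days.
T5 lies on that path, so at 1 day the path becomes 37 days.
The critical path is still T1→T2→T3→T5→T6→T8; finish is now 37 days.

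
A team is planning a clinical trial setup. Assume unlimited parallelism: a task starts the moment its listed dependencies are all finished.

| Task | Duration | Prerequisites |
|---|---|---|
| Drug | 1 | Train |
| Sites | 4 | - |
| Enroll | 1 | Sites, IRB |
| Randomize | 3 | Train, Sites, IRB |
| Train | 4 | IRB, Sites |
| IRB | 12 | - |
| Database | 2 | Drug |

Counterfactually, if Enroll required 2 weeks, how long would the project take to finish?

As given, the longest chain is IRB→Train→Randomize = 12+4+3 = 19, so the finish is 19 weeks.
Enroll is off the critical path — its longest chain is 13 weeks, giving 6 of slack.
That remains the longest chain; total 19 weeks.

19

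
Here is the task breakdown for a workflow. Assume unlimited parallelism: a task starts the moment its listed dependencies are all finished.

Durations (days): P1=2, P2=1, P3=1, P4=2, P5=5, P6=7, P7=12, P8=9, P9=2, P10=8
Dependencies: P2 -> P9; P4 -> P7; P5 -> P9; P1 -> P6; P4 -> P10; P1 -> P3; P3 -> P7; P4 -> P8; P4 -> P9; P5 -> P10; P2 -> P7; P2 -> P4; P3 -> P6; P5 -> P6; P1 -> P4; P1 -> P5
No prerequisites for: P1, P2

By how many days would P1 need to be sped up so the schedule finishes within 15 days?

Current finish: 16 days; target: 15.
P1 is on every critical path, so each day cut from P1 cuts the finish by one (this holds down to a finish of 15).
Need 16 − 15 = 1 day off P1 → P1 becomes 1 day, finish becomes 15.

1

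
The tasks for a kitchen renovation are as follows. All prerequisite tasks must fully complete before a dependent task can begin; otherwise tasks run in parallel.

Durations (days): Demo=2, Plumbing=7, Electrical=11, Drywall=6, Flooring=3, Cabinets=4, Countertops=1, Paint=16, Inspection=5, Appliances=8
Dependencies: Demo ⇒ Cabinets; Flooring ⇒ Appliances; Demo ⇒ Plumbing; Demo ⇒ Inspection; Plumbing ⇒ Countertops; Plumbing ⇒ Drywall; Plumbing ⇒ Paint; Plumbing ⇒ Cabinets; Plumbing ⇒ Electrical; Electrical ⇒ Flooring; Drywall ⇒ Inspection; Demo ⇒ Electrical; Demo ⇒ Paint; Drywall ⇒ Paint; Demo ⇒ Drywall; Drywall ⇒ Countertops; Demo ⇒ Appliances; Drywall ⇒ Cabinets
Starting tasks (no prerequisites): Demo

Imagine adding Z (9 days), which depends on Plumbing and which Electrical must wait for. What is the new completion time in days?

40

Originally the job takes 31 days.
With Z inserted, Electrical now waits for max(Plumbing, Demo, Z).
New critical path: Demo→Plumbing→Z→Electrical→Flooring→Appliances = 2+7+9+11+3+8 = 40 ⇒ 40 days.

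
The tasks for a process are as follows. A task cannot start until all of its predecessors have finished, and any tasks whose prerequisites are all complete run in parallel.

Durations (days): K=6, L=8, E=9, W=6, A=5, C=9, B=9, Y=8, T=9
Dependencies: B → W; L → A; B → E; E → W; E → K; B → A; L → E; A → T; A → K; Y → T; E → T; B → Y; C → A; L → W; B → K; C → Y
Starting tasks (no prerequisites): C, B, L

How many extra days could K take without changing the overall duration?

Critical path: B→E→T = 9+9+9 = 27, so the finish is 27 days.
Longest path through K: 24 days (earliest finish 24, latest finish 27).
Float = 27 − 24 = 3.

3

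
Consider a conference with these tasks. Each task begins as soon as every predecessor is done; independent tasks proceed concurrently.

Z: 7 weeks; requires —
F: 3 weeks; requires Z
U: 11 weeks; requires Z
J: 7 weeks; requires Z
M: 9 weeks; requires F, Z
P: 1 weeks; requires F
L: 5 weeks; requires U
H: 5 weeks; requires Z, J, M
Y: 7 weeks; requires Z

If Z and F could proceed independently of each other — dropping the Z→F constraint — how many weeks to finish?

With the dependency in place, Z→F→M→H = 7+3+9+5 = 24 sets the finish at 24 weeks.
Without Z→F, F's earliest start moves from 7 to 0.
The longest chain is now Z→U→L = 7+11+5 = 23, so the project takes 23 weeks.

23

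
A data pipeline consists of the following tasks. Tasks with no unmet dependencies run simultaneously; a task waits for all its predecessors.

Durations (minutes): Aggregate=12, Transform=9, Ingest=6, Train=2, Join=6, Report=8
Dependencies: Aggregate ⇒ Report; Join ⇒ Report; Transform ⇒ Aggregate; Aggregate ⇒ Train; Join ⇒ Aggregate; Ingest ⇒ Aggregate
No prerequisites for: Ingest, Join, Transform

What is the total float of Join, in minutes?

Critical path: Transform→Aggregate→Report = 9+12+8 = 29, so the finish is 29 minutes.
The longest chain containing Join totals 26 minutes.
Slack of Join = 3 − 0 = 3 minutes.

3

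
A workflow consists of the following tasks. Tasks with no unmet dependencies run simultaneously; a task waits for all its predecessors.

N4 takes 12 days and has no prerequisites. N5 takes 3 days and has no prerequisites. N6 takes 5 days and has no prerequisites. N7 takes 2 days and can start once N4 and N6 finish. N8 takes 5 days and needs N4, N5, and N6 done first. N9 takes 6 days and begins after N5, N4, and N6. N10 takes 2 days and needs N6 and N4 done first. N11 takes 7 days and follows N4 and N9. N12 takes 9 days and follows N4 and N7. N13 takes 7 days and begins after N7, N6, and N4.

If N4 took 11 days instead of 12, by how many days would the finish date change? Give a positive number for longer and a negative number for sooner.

-1

As given, the longest chain is N4→N9→N11 = 12+6+7 = 25, so the finish is 25 days.
Since N4 is critical, the -1 change carries straight to that chain (now 24 days).
That remains the longest chain; total 24 days.
Change in finish: 24 − 25 = -1 days.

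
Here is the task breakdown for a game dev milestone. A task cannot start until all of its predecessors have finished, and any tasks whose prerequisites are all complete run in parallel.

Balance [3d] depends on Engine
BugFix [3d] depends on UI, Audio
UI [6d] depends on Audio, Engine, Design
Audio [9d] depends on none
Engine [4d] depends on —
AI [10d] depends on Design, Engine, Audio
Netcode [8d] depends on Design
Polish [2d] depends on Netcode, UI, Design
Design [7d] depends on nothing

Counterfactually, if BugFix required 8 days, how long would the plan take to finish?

23

The binding path is Audio→AI = 9+10 = 19; finish at 19 days.
BugFix has 1 day of float (longest path through it is 18).
New critical path: Audio→UI→BugFix = 9+6+8 = 23 ⇒ 23 days.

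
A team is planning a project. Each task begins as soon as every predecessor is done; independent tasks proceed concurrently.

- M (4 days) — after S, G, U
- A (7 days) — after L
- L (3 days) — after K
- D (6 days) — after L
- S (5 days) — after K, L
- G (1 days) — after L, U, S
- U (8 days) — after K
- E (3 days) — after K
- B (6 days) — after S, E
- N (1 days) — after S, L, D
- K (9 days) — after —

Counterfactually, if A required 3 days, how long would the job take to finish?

23

As given, the longest chain is K→L→S→B = 9+3+5+6 = 23, so the finish is 23 days.
A is off the critical path — its longest chain is 19 days, giving 4 of slack.
The critical path is still K→L→S→B; finish is now 23 days.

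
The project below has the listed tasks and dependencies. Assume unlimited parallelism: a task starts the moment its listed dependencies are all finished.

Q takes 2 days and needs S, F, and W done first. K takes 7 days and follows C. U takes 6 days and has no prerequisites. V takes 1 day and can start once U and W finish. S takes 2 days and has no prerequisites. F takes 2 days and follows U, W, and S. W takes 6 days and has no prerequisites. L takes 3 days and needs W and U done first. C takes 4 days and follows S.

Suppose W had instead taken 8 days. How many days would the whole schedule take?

13

Actual critical path: S→C→K = 2+4+7 = 13 ⇒ 13 days.
W is off the critical path — its longest chain is 10 days, giving 3 of slack.
That remains the longest chain; total 13 days.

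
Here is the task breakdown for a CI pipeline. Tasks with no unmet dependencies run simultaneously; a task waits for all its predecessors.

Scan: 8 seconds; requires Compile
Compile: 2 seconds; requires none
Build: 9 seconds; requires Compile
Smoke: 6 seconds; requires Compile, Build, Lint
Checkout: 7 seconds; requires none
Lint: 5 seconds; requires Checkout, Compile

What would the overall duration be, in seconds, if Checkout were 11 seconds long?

22

Actual critical path: Checkout→Lint→Smoke = 7+5+6 = 18 ⇒ 18 seconds.
Checkout lies on that path, so at 11 seconds the path becomes 22 seconds.
That remains the longest chain; total 22 seconds.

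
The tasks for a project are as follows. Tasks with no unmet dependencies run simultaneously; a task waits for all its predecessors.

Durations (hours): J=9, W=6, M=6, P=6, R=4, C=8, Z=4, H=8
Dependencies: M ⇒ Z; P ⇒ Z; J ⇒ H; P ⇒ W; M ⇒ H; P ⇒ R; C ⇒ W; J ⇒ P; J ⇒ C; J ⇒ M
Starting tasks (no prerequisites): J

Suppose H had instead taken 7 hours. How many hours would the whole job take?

23

Critical path before the change: J→M→H = 9+6+8 = 23 giving 23 hours.
H lies on that path, so at 7 hours the path becomes 22 hours.
Now J→C→W = 9+8+6 = 23 is longest, so the finish becomes 23 hours.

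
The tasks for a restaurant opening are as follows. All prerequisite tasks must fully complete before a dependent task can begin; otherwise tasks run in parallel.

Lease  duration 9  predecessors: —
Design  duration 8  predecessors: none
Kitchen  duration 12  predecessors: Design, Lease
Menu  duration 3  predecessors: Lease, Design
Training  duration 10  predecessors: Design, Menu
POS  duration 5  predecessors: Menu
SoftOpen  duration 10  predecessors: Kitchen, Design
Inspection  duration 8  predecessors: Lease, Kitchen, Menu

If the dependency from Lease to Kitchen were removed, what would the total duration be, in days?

30

Original critical path: Lease→Kitchen→SoftOpen = 9+12+10 = 31 ⇒ 31 days.
Without Lease→Kitchen, Kitchen's earliest start moves from 9 to 8.
After: Design→Kitchen→SoftOpen = 8+12+10 = 30 → 30 days.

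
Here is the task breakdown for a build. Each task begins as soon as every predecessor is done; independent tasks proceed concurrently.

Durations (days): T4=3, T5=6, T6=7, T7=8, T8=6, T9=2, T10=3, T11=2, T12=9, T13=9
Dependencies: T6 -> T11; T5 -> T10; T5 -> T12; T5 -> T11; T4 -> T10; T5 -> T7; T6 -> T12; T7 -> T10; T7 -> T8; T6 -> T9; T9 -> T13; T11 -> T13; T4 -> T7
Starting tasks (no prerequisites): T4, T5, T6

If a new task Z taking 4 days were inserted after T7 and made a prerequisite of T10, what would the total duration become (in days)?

Originally the project takes 20 days.
With Z inserted, T10 now waits for max(T5, T7, T4, Z).
New critical path: T5→T7→Z→T10 = 6+8+4+3 = 21 ⇒ 21 days.

21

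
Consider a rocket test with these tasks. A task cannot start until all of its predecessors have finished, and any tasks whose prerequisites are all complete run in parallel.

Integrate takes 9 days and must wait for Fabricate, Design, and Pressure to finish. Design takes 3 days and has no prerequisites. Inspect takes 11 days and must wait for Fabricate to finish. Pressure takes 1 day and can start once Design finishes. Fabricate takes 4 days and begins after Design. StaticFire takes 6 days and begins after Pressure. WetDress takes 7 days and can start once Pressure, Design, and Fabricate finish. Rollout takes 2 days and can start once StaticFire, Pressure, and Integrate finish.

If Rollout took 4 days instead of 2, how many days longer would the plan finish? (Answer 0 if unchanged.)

2

Actual critical path: Design→Fabricate→Integrate→Rollout = 3+4+9+2 = 18 ⇒ 18 days.
Since Rollout is critical, the +2 change carries straight to that chain (now 20 days).
That remains the longest chain; total 20 days.
Change in finish: 20 − 18 = +2 days.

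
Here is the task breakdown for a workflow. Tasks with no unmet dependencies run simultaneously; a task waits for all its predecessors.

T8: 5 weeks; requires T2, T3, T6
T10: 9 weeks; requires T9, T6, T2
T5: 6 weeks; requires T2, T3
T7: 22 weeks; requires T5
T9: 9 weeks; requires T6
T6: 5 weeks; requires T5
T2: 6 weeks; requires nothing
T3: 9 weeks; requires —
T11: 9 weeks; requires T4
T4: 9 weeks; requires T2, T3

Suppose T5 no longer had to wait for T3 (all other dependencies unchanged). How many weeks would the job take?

Before: longest chain T3→T5→T6→T9→T10 = 9+6+5+9+9 = 38, finish 38.
Without T3→T5, T5's earliest start moves from 9 to 6.
New critical path: T2→T5→T6→T9→T10 = 6+6+5+9+9 = 35 ⇒ 35 weeks.

35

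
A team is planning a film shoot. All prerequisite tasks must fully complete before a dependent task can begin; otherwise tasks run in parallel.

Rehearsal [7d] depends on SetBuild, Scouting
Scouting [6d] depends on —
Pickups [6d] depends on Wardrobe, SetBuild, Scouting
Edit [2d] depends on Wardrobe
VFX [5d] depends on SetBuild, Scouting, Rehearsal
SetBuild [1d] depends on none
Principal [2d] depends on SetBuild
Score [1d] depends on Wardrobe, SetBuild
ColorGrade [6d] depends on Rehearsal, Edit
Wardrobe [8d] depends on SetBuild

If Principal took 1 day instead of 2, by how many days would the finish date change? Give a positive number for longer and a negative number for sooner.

0

Baseline: Scouting→Rehearsal→ColorGrade = 6+7+6 = 19 → 19 days.
The longest path through Principal is only 3 days, so Principal has float 16.
That remains the longest chain; total 19 days.
Change in finish: 19 − 19 = +0 days.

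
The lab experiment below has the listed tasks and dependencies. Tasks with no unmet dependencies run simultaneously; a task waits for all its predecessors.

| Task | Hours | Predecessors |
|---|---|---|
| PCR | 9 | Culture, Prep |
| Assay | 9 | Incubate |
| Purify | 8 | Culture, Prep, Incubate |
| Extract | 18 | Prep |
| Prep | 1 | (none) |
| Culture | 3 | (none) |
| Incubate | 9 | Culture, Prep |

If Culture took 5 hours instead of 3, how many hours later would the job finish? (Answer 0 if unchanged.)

Actual critical path: Culture→Incubate→Assay = 3+9+9 = 21 ⇒ 21 hours.
Culture is on the critical path; changing it to 5 makes that path 23 hours.
No other chain overtakes it, so the finish is 23 hours.
Change in finish: 23 − 21 = +2 hours.

2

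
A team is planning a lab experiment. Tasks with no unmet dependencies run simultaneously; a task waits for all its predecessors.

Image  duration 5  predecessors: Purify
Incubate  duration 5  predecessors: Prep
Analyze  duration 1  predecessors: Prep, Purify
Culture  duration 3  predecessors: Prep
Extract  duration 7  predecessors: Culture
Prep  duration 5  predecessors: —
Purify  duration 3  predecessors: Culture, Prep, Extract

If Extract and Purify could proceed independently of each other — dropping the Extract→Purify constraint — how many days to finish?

16

Before: longest chain Prep→Culture→Extract→Purify→Image = 5+3+7+3+5 = 23, finish 23.
Without Extract→Purify, Purify's earliest start moves from 15 to 8.
The longest chain is now Prep→Culture→Purify→Image = 5+3+3+5 = 16, so the job takes 16 days.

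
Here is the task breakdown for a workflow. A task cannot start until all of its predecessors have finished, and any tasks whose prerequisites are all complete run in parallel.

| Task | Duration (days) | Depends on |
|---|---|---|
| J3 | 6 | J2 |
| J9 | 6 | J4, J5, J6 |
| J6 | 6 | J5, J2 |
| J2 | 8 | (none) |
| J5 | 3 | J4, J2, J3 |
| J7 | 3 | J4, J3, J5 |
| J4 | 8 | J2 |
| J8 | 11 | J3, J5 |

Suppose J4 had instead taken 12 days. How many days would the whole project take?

As given, the longest chain is J2→J4→J5→J6→J9 = 8+8+3+6+6 = 31, so the finish is 31 days.
Since J4 is critical, the +4 change carries straight to that chain (now 35 days).
That remains the longest chain; total 35 days.

35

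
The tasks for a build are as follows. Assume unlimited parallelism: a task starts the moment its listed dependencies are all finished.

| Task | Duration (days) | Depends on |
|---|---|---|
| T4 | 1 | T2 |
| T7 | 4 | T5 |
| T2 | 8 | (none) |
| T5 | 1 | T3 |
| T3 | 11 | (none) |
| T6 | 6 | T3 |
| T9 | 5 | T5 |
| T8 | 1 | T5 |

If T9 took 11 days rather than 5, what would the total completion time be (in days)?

23

As given, the longest chain is T3→T5→T9 = 11+1+5 = 17, so the finish is 17 days.
T9 is on the critical path; changing it to 11 makes that path 23 days.
That remains the longest chain; total 23 days.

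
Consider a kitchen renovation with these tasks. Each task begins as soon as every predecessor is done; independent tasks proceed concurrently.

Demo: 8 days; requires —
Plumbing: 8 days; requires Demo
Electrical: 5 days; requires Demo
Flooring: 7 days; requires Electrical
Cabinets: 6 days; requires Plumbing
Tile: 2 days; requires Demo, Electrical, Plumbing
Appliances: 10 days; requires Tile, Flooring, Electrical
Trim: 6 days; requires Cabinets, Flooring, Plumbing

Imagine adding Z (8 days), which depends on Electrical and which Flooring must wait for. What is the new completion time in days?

Originally the schedule takes 30 days.
With Z inserted, Flooring now waits for max(Electrical, Z).
New critical path: Demo→Electrical→Z→Flooring→Appliances = 8+5+8+7+10 = 38 ⇒ 38 days.

38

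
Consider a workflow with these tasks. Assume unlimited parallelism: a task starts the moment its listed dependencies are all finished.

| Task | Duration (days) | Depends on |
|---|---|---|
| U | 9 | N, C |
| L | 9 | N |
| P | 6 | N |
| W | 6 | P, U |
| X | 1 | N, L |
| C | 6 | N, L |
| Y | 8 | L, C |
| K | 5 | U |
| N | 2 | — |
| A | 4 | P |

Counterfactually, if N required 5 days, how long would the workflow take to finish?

35

Critical path before the change: N→L→C→U→W = 2+9+6+9+6 = 32 giving 32 days.
N lies on that path, so at 5 days the path becomes 35 days.
No other chain overtakes it, so the finish is 35 days.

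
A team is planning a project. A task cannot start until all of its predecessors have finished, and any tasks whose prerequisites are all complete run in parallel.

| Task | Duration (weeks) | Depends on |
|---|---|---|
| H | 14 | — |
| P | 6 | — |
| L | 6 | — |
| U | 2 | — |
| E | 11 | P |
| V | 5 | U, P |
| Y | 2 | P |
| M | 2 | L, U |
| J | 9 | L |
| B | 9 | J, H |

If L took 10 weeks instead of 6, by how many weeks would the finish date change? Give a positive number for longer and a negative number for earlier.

Critical path before the change: L→J→B = 6+9+9 = 24 giving 24 weeks.
Since L is critical, the +4 change carries straight to that chain (now 28 weeks).
That remains the longest chain; total 28 weeks.
Change in finish: 28 − 24 = +4 weeks.

4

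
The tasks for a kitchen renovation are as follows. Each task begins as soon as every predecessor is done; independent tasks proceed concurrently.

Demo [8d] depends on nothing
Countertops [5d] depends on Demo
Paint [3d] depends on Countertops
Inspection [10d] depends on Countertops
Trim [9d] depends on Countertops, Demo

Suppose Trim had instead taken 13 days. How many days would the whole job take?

26

Critical path before the change: Demo→Countertops→Inspection = 8+5+10 = 23 giving 23 days.
Trim has 1 day of float (longest path through it is 22).
The binding chain switches to Demo→Countertops→Trim = 8+5+13 = 26; finish 26 days.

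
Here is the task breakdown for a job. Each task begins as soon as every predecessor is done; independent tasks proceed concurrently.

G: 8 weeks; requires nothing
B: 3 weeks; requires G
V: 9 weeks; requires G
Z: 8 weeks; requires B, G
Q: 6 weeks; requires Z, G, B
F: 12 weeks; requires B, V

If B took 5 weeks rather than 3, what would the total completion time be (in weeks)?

Actual critical path: G→V→F = 8+9+12 = 29 ⇒ 29 weeks.
B has 4 weeks of float (longest path through it is 25).
The critical path is still G→V→F; finish is now 29 weeks.

29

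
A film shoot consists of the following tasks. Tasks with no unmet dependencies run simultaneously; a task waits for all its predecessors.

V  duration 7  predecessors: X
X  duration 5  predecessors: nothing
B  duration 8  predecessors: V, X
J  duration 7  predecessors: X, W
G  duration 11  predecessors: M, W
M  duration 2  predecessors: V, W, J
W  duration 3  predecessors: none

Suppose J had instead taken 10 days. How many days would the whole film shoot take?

28

The binding path is X→J→M→G = 5+7+2+11 = 25; finish at 25 days.
J is on the critical path; changing it to 10 makes that path 28 days.
No other chain overtakes it, so the finish is 28 days.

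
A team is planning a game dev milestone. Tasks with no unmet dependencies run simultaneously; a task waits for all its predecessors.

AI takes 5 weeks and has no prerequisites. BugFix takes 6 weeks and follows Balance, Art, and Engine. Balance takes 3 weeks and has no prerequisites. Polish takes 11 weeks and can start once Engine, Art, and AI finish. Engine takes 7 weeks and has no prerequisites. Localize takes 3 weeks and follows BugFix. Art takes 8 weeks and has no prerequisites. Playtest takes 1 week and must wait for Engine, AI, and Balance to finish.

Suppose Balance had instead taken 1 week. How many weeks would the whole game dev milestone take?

19

Critical path before the change: Art→Polish = 8+11 = 19 giving 19 weeks.
Balance has 7 weeks of float (longest path through it is 12).
No other chain overtakes it, so the finish is 19 weeks.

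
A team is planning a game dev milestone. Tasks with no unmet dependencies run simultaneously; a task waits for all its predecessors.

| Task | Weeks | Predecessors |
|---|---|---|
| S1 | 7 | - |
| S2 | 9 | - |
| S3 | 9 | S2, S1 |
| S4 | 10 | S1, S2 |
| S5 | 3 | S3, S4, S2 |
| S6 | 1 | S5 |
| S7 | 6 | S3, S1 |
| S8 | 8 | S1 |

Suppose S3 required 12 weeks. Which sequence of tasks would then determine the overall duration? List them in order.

S2, S3, S7

Critical path before the change: S2→S3→S7 = 9+9+6 = 24 giving 24 weeks.
S3 lies on that path, so at 12 weeks the path becomes 27 weeks.
The critical path is still S2→S3→S7; finish is now 27 weeks.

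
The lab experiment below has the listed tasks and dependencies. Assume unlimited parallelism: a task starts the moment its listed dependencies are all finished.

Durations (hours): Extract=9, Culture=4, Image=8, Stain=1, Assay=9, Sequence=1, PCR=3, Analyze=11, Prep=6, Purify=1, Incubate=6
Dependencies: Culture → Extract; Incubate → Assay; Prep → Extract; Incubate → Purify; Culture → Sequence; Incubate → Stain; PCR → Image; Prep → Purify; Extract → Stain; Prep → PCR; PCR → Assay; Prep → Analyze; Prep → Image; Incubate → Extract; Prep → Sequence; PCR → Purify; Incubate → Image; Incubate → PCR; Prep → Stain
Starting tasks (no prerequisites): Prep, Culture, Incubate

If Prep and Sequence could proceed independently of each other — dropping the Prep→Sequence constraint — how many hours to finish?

With the dependency in place, Prep→PCR→Assay = 6+3+9 = 18 sets the finish at 18 hours.
Without Prep→Sequence, Sequence's earliest start moves from 6 to 4.
The longest chain is now Prep→PCR→Assay = 6+3+9 = 18, so the job takes 18 hours.

18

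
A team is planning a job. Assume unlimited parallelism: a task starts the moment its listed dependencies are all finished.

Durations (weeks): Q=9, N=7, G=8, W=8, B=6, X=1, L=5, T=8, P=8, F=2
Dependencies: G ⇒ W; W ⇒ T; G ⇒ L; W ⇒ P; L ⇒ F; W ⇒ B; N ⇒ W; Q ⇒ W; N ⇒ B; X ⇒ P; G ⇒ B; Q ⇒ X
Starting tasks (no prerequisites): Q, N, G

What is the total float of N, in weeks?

2

Q→W→T = 9+8+8 = 25 sets the makespan at 25 weeks.
N finishes as early as 7 and must finish by 9.
Slack of N = 2 − 0 = 2 weeks.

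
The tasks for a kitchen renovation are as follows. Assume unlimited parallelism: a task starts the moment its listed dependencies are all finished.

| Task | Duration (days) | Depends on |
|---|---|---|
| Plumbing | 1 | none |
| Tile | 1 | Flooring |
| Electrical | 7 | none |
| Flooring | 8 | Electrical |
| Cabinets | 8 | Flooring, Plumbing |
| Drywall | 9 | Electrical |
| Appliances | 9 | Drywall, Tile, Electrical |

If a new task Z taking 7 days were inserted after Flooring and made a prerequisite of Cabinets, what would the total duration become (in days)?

Originally the schedule takes 25 days.
With Z inserted, Cabinets now waits for max(Flooring, Plumbing, Z).
New critical path: Electrical→Flooring→Z→Cabinets = 7+8+7+8 = 30 ⇒ 30 days.

30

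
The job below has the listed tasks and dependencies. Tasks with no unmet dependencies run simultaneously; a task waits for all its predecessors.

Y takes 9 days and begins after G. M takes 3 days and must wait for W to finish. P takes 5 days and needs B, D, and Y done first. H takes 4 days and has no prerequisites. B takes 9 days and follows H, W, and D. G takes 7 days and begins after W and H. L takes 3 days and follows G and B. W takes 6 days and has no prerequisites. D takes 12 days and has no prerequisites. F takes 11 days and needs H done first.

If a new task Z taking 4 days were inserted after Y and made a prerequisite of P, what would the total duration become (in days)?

Originally the schedule takes 27 days.
With Z inserted, P now waits for max(B, D, Y, Z).
New critical path: W→G→Y→Z→P = 6+7+9+4+5 = 31 ⇒ 31 days.

31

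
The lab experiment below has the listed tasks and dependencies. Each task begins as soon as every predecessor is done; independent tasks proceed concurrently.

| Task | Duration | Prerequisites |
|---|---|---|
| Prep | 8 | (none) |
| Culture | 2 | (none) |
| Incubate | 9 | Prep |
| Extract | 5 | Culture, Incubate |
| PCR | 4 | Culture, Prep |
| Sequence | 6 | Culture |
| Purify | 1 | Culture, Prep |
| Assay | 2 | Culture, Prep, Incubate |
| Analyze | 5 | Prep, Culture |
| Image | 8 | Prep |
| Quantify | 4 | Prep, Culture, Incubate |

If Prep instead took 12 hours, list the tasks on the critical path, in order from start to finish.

Baseline: Prep→Incubate→Extract = 8+9+5 = 22 → 22 hours.
Prep lies on that path, so at 12 hours the path becomes 26 hours.
That remains the longest chain; total 26 hours.

Prep, Incubate, Extract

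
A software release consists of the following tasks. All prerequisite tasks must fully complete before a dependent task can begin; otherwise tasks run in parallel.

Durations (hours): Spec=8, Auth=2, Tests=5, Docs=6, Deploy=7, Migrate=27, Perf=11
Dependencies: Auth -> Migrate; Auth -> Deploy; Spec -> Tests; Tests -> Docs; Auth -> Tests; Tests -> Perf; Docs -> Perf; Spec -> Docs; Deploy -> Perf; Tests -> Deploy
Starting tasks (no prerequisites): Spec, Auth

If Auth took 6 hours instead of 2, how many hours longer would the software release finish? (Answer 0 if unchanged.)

Actual critical path: Spec→Tests→Deploy→Perf = 8+5+7+11 = 31 ⇒ 31 hours.
Auth is off the critical path — its longest chain is 29 hours, giving 2 of slack.
Now Auth→Migrate = 6+27 = 33 is longest, so the finish becomes 33 hours.
Change in finish: 33 − 31 = +2 hours.

2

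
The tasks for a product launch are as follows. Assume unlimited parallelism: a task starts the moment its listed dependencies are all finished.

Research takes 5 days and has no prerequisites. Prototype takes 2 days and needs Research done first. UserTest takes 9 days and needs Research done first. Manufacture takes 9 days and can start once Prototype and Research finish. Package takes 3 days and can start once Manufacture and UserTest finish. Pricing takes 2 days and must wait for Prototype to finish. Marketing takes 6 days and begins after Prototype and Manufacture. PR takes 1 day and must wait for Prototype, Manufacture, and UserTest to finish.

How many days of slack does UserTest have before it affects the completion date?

Research→Prototype→Manufacture→Marketing = 5+2+9+6 = 22 sets the makespan at 22 days.
Longest path through UserTest: 17 days (earliest finish 14, latest finish 19).
So UserTest can slip 19 − 14 = 5 days.

5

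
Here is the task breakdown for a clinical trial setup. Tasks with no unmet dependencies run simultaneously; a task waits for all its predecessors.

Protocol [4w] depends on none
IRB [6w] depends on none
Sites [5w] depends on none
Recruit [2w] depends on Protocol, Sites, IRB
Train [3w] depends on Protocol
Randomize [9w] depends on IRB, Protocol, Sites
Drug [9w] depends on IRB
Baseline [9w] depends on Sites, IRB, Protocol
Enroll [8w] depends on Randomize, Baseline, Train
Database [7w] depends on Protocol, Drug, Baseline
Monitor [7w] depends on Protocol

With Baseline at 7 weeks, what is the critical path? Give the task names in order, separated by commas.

IRB, Randomize, Enroll

As given, the longest chain is IRB→Baseline→Enroll = 6+9+8 = 23, so the finish is 23 weeks.
Baseline lies on that path, so at 7 weeks the path becomes 21 weeks.
New critical path: IRB→Randomize→Enroll = 6+9+8 = 23 ⇒ 23 weeks.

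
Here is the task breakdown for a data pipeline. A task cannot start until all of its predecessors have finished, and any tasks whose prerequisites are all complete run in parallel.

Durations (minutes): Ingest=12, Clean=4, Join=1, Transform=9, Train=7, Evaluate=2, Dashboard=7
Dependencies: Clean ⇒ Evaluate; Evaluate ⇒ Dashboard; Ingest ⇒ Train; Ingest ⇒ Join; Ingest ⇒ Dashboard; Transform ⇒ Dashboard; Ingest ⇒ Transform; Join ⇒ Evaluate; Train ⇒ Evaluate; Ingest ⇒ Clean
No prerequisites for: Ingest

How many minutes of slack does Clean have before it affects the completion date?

Ingest→Transform→Dashboard = 12+9+7 = 28 sets the makespan at 28 minutes.
Clean finishes as early as 16 and must finish by 19.
Slack of Clean = 15 − 12 = 3 minutes.

3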